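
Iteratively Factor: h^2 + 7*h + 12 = (h + 4)*(h + 3)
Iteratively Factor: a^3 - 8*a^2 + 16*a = (a - 4)*(a^2 - 4*a) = a*(a - 4)*(a - 4)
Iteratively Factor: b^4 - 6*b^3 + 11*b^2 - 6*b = (b - 3)*(b^3 - 3*b^2 + 2*b) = b*(b - 3)*(b^2 - 3*b + 2) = b*(b - 3)*(b - 1)*(b - 2)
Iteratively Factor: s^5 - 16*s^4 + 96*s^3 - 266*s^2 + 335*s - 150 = (s - 2)*(s^4 - 14*s^3 + 68*s^2 - 130*s + 75) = (s - 5)*(s - 2)*(s^3 - 9*s^2 + 23*s - 15) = (s - 5)*(s - 3)*(s - 2)*(s^2 - 6*s + 5) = (s - 5)^2*(s - 3)*(s - 2)*(s - 1)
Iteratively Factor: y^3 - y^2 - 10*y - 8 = (y + 2)*(y^2 - 3*y - 4) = (y - 4)*(y + 2)*(y + 1)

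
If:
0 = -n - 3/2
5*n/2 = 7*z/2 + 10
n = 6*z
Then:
No Solution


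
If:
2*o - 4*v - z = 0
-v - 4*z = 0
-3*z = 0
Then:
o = 0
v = 0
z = 0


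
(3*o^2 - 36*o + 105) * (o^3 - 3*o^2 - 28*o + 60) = 3*o^5 - 45*o^4 + 129*o^3 + 873*o^2 - 5100*o + 6300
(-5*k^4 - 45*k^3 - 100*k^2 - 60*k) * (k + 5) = -5*k^5 - 70*k^4 - 325*k^3 - 560*k^2 - 300*k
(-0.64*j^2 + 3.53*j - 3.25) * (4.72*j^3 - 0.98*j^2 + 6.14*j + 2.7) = -3.0208*j^5 + 17.2888*j^4 - 22.729*j^3 + 23.1312*j^2 - 10.424*j - 8.775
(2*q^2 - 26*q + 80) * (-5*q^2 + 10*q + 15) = -10*q^4 + 150*q^3 - 630*q^2 + 410*q + 1200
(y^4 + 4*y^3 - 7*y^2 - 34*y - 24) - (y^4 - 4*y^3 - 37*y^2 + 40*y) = 8*y^3 + 30*y^2 - 74*y - 24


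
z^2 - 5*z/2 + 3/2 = (z - 3/2)*(z - 1)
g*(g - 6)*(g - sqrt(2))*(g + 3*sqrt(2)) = g^4 - 6*g^3 + 2*sqrt(2)*g^3 - 12*sqrt(2)*g^2 - 6*g^2 + 36*g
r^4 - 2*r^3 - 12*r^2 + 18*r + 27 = (r - 3)^2*(r + 1)*(r + 3)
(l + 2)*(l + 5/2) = l^2 + 9*l/2 + 5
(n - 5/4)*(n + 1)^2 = n^3 + 3*n^2/4 - 3*n/2 - 5/4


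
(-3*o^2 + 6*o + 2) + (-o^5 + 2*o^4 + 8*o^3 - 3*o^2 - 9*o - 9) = -o^5 + 2*o^4 + 8*o^3 - 6*o^2 - 3*o - 7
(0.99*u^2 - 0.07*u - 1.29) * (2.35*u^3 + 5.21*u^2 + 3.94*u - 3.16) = 2.3265*u^5 + 4.9934*u^4 + 0.5044*u^3 - 10.1251*u^2 - 4.8614*u + 4.0764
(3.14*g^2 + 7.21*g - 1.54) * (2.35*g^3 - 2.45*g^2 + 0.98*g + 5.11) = 7.379*g^5 + 9.2505*g^4 - 18.2063*g^3 + 26.8842*g^2 + 35.3339*g - 7.8694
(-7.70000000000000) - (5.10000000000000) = -12.8000000000000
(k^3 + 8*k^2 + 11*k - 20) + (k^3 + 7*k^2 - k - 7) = 2*k^3 + 15*k^2 + 10*k - 27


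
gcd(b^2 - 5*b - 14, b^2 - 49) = b - 7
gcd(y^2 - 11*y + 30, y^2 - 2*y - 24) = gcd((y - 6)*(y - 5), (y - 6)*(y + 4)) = y - 6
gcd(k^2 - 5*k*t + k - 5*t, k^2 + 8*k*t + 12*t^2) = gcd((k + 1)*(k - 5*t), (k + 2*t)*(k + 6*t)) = 1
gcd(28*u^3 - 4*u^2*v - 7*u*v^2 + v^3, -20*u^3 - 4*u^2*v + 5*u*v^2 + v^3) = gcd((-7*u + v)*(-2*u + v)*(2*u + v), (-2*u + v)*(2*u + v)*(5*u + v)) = 4*u^2 - v^2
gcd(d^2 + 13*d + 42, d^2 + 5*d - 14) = d + 7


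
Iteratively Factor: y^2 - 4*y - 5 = (y + 1)*(y - 5)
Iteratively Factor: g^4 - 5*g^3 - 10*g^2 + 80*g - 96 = (g - 2)*(g^3 - 3*g^2 - 16*g + 48) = (g - 2)*(g + 4)*(g^2 - 7*g + 12) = (g - 3)*(g - 2)*(g + 4)*(g - 4)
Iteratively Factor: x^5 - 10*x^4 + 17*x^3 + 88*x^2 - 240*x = (x + 3)*(x^4 - 13*x^3 + 56*x^2 - 80*x) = (x - 5)*(x + 3)*(x^3 - 8*x^2 + 16*x) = (x - 5)*(x - 4)*(x + 3)*(x^2 - 4*x) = x*(x - 5)*(x - 4)*(x + 3)*(x - 4)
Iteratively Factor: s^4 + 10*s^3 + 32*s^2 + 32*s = (s + 4)*(s^3 + 6*s^2 + 8*s) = (s + 4)^2*(s^2 + 2*s) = s*(s + 4)^2*(s + 2)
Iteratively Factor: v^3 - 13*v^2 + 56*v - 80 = (v - 4)*(v^2 - 9*v + 20) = (v - 5)*(v - 4)*(v - 4)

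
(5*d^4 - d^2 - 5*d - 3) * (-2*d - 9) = -10*d^5 - 45*d^4 + 2*d^3 + 19*d^2 + 51*d + 27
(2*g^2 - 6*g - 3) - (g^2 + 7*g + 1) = g^2 - 13*g - 4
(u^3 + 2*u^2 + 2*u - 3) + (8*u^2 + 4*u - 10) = u^3 + 10*u^2 + 6*u - 13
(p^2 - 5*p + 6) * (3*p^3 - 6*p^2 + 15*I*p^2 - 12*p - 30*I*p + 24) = 3*p^5 - 21*p^4 + 15*I*p^4 + 36*p^3 - 105*I*p^3 + 48*p^2 + 240*I*p^2 - 192*p - 180*I*p + 144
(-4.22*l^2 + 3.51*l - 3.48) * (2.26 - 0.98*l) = 4.1356*l^3 - 12.977*l^2 + 11.343*l - 7.8648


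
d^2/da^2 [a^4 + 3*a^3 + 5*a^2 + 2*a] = 12*a^2 + 18*a + 10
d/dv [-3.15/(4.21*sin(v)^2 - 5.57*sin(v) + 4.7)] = (26.523*sin(v) - 17.5455)*cos(v)/(4.21*sin(v)^2 - 5.57*sin(v) + 4.7)^2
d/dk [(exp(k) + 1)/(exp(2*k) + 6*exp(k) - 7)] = (-2*(exp(k) + 1)*(exp(k) + 3) + exp(2*k) + 6*exp(k) - 7)*exp(k)/(exp(2*k) + 6*exp(k) - 7)^2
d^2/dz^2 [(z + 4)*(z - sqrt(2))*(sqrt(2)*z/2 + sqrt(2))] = sqrt(2)*(3*z - sqrt(2) + 6)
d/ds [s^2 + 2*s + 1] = 2*s + 2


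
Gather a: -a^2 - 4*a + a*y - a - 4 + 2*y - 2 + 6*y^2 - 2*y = -a^2 + a*(y - 5) + 6*y^2 - 6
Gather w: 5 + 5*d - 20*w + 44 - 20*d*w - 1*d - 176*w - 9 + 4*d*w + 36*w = 4*d + w*(-16*d - 160) + 40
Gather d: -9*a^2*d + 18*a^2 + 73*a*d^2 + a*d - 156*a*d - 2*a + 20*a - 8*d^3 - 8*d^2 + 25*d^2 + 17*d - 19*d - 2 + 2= 18*a^2 + 18*a - 8*d^3 + d^2*(73*a + 17) + d*(-9*a^2 - 155*a - 2)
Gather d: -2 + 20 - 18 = 0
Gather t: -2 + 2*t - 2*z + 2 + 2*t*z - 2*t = 2*t*z - 2*z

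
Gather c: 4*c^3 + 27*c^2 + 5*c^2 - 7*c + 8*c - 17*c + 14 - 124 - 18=4*c^3 + 32*c^2 - 16*c - 128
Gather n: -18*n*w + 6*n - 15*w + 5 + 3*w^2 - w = n*(6 - 18*w) + 3*w^2 - 16*w + 5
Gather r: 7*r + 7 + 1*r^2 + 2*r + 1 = r^2 + 9*r + 8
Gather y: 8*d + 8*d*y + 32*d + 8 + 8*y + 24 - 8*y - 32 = 8*d*y + 40*d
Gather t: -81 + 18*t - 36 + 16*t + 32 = 34*t - 85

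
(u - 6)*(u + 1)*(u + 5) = u^3 - 31*u - 30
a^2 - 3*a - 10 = (a - 5)*(a + 2)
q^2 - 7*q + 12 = (q - 4)*(q - 3)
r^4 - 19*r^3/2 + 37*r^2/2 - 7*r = r*(r - 7)*(r - 2)*(r - 1/2)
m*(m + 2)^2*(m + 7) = m^4 + 11*m^3 + 32*m^2 + 28*m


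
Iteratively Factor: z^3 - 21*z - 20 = (z + 1)*(z^2 - z - 20) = (z - 5)*(z + 1)*(z + 4)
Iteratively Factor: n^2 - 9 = (n + 3)*(n - 3)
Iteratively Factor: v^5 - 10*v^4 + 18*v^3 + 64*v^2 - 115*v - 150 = (v - 5)*(v^4 - 5*v^3 - 7*v^2 + 29*v + 30) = (v - 5)*(v - 3)*(v^3 - 2*v^2 - 13*v - 10) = (v - 5)*(v - 3)*(v + 2)*(v^2 - 4*v - 5) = (v - 5)*(v - 3)*(v + 1)*(v + 2)*(v - 5)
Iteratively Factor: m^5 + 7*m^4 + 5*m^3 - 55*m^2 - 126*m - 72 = (m + 2)*(m^4 + 5*m^3 - 5*m^2 - 45*m - 36) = (m + 2)*(m + 3)*(m^3 + 2*m^2 - 11*m - 12) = (m + 1)*(m + 2)*(m + 3)*(m^2 + m - 12) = (m - 3)*(m + 1)*(m + 2)*(m + 3)*(m + 4)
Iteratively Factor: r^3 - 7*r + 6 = (r + 3)*(r^2 - 3*r + 2) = (r - 2)*(r + 3)*(r - 1)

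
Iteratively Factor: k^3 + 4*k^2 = (k)*(k^2 + 4*k) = k^2*(k + 4)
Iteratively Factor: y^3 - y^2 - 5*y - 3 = (y + 1)*(y^2 - 2*y - 3) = (y + 1)^2*(y - 3)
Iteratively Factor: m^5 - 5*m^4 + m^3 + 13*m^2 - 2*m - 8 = (m - 2)*(m^4 - 3*m^3 - 5*m^2 + 3*m + 4) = (m - 2)*(m + 1)*(m^3 - 4*m^2 - m + 4) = (m - 2)*(m + 1)^2*(m^2 - 5*m + 4) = (m - 2)*(m - 1)*(m + 1)^2*(m - 4)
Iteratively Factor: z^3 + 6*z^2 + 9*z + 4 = (z + 1)*(z^2 + 5*z + 4) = (z + 1)*(z + 4)*(z + 1)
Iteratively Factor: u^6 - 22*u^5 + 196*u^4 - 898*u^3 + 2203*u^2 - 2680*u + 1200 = (u - 5)*(u^5 - 17*u^4 + 111*u^3 - 343*u^2 + 488*u - 240) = (u - 5)*(u - 4)*(u^4 - 13*u^3 + 59*u^2 - 107*u + 60) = (u - 5)*(u - 4)^2*(u^3 - 9*u^2 + 23*u - 15) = (u - 5)^2*(u - 4)^2*(u^2 - 4*u + 3) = (u - 5)^2*(u - 4)^2*(u - 1)*(u - 3)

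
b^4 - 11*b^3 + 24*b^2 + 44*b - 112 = (b - 7)*(b - 4)*(b - 2)*(b + 2)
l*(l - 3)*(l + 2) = l^3 - l^2 - 6*l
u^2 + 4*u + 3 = (u + 1)*(u + 3)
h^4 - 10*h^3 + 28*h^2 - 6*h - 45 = (h - 5)*(h - 3)^2*(h + 1)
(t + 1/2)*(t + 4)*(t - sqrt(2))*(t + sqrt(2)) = t^4 + 9*t^3/2 - 9*t - 4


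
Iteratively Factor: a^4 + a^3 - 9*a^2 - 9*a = (a)*(a^3 + a^2 - 9*a - 9) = a*(a - 3)*(a^2 + 4*a + 3) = a*(a - 3)*(a + 1)*(a + 3)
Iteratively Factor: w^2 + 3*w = (w)*(w + 3)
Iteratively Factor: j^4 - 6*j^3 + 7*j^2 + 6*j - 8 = (j - 2)*(j^3 - 4*j^2 - j + 4) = (j - 2)*(j + 1)*(j^2 - 5*j + 4) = (j - 4)*(j - 2)*(j + 1)*(j - 1)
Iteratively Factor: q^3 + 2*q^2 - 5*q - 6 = (q + 3)*(q^2 - q - 2) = (q + 1)*(q + 3)*(q - 2)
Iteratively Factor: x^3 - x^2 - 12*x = (x - 4)*(x^2 + 3*x) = (x - 4)*(x + 3)*(x)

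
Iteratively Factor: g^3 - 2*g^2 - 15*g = (g - 5)*(g^2 + 3*g) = (g - 5)*(g + 3)*(g)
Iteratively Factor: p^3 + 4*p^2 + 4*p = (p)*(p^2 + 4*p + 4) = p*(p + 2)*(p + 2)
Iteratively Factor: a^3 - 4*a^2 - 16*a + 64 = (a - 4)*(a^2 - 16) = (a - 4)^2*(a + 4)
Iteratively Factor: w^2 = (w)*(w)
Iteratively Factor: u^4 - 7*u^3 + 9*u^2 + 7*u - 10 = (u + 1)*(u^3 - 8*u^2 + 17*u - 10) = (u - 1)*(u + 1)*(u^2 - 7*u + 10) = (u - 2)*(u - 1)*(u + 1)*(u - 5)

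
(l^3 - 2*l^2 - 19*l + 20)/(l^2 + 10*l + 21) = (l^3 - 2*l^2 - 19*l + 20)/(l^2 + 10*l + 21)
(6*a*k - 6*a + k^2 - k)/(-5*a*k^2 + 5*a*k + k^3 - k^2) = (-6*a - k)/(k*(5*a - k))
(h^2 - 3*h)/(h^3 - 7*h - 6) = h/(h^2 + 3*h + 2)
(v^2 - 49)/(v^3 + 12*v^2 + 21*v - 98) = (v - 7)/(v^2 + 5*v - 14)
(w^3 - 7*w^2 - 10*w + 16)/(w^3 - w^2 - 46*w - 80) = (w - 1)/(w + 5)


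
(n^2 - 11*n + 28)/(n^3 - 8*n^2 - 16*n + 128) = (n - 7)/(n^2 - 4*n - 32)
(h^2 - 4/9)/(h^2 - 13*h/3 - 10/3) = (h - 2/3)/(h - 5)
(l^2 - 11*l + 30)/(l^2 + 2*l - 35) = (l - 6)/(l + 7)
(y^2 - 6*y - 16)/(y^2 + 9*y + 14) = (y - 8)/(y + 7)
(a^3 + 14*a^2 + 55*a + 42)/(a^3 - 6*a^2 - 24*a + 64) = (a^3 + 14*a^2 + 55*a + 42)/(a^3 - 6*a^2 - 24*a + 64)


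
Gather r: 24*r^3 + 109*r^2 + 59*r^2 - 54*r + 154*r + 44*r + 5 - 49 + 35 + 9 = 24*r^3 + 168*r^2 + 144*r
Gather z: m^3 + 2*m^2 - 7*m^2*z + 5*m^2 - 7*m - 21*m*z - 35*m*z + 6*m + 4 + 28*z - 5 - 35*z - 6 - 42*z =m^3 + 7*m^2 - m + z*(-7*m^2 - 56*m - 49) - 7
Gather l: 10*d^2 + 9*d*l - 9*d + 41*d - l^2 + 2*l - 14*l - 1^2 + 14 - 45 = 10*d^2 + 32*d - l^2 + l*(9*d - 12) - 32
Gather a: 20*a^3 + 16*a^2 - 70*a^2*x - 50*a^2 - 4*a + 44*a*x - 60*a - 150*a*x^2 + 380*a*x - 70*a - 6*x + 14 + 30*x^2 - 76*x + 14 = 20*a^3 + a^2*(-70*x - 34) + a*(-150*x^2 + 424*x - 134) + 30*x^2 - 82*x + 28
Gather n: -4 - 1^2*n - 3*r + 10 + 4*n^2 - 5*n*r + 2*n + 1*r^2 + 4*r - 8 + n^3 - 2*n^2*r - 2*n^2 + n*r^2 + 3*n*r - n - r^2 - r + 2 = n^3 + n^2*(2 - 2*r) + n*(r^2 - 2*r)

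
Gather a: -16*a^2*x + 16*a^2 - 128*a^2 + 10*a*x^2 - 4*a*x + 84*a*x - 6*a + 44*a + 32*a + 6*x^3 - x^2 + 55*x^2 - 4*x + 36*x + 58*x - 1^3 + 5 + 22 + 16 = a^2*(-16*x - 112) + a*(10*x^2 + 80*x + 70) + 6*x^3 + 54*x^2 + 90*x + 42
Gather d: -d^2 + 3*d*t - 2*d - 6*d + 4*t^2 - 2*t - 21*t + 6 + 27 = -d^2 + d*(3*t - 8) + 4*t^2 - 23*t + 33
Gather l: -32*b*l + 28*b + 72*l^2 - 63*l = 28*b + 72*l^2 + l*(-32*b - 63)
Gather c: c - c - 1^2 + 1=0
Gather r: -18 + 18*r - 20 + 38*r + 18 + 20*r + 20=76*r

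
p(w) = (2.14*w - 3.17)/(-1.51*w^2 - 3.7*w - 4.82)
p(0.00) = 0.66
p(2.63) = -0.10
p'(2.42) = -0.05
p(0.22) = 0.47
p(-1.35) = 2.35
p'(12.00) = 0.00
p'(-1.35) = -0.49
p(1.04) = 0.09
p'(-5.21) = 0.16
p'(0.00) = -0.95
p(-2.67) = 1.56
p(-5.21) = 0.54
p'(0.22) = -0.74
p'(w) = (2.14*w - 3.17)*(3.02*w + 3.7)/(-1.51*w^2 - 3.7*w - 4.82)^2 + 2.14/(-1.51*w^2 - 3.7*w - 4.82)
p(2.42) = -0.09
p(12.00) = -0.08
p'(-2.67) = 0.82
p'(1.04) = -0.27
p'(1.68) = -0.12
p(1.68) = -0.03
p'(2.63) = -0.04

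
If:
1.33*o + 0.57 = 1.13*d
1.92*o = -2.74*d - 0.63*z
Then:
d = 0.188241769582717 - 0.144122604836768*z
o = -0.122450032680863*z - 0.268636692008669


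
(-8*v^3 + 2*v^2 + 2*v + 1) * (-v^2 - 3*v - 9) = 8*v^5 + 22*v^4 + 64*v^3 - 25*v^2 - 21*v - 9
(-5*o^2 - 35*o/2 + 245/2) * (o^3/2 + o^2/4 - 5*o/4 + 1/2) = -5*o^5/2 - 10*o^4 + 505*o^3/8 + 50*o^2 - 1295*o/8 + 245/4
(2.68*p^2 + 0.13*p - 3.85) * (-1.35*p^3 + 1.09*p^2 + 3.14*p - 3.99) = -3.618*p^5 + 2.7457*p^4 + 13.7544*p^3 - 14.4815*p^2 - 12.6077*p + 15.3615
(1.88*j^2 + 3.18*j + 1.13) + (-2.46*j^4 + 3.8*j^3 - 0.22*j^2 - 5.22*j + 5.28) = -2.46*j^4 + 3.8*j^3 + 1.66*j^2 - 2.04*j + 6.41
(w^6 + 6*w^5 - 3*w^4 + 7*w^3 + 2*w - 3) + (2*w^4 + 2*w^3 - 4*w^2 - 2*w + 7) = w^6 + 6*w^5 - w^4 + 9*w^3 - 4*w^2 + 4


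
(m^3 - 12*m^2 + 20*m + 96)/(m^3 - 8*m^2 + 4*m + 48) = (m - 8)/(m - 4)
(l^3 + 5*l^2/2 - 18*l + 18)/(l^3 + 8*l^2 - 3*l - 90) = (l^2 - 7*l/2 + 3)/(l^2 + 2*l - 15)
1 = 1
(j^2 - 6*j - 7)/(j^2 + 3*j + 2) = (j - 7)/(j + 2)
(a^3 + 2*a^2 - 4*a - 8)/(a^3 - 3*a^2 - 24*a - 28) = (a - 2)/(a - 7)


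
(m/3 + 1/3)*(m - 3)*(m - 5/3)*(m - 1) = m^4/3 - 14*m^3/9 + 4*m^2/3 + 14*m/9 - 5/3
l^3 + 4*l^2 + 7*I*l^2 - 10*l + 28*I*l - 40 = (l + 4)*(l + 2*I)*(l + 5*I)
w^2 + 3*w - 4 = (w - 1)*(w + 4)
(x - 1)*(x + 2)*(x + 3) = x^3 + 4*x^2 + x - 6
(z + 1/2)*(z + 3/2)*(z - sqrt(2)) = z^3 - sqrt(2)*z^2 + 2*z^2 - 2*sqrt(2)*z + 3*z/4 - 3*sqrt(2)/4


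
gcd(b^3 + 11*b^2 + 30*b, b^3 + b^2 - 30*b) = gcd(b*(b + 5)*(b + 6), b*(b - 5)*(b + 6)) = b^2 + 6*b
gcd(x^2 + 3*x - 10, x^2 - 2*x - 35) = x + 5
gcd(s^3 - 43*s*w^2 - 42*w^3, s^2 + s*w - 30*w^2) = s + 6*w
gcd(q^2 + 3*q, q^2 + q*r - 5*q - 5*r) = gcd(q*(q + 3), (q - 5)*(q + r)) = 1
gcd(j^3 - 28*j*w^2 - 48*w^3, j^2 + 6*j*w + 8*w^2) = j^2 + 6*j*w + 8*w^2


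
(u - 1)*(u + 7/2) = u^2 + 5*u/2 - 7/2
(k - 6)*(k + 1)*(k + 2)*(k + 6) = k^4 + 3*k^3 - 34*k^2 - 108*k - 72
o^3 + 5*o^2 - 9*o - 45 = (o - 3)*(o + 3)*(o + 5)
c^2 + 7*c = c*(c + 7)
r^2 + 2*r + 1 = (r + 1)^2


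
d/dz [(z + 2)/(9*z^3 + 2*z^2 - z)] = 2*(-9*z^3 - 28*z^2 - 4*z + 1)/(z^2*(81*z^4 + 36*z^3 - 14*z^2 - 4*z + 1))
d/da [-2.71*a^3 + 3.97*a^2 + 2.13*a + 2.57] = -8.13*a^2 + 7.94*a + 2.13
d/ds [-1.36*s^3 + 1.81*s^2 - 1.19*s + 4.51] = -4.08*s^2 + 3.62*s - 1.19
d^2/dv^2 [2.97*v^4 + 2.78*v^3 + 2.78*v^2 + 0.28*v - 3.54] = 35.64*v^2 + 16.68*v + 5.56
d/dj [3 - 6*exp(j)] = -6*exp(j)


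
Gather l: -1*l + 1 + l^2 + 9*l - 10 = l^2 + 8*l - 9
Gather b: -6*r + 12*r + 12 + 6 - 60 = 6*r - 42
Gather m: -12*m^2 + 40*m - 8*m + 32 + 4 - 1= -12*m^2 + 32*m + 35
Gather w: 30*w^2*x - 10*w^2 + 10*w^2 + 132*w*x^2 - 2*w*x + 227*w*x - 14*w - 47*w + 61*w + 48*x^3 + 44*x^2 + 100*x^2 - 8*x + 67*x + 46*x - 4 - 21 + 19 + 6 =30*w^2*x + w*(132*x^2 + 225*x) + 48*x^3 + 144*x^2 + 105*x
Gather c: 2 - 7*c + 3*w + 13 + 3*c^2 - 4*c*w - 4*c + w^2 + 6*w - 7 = 3*c^2 + c*(-4*w - 11) + w^2 + 9*w + 8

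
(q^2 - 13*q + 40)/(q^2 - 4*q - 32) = (q - 5)/(q + 4)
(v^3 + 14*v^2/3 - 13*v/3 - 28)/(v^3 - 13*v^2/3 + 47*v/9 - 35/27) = 9*(v^2 + 7*v + 12)/(9*v^2 - 18*v + 5)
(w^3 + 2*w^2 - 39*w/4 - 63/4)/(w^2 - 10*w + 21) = (w^2 + 5*w + 21/4)/(w - 7)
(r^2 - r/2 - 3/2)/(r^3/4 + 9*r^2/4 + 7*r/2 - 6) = 2*(2*r^2 - r - 3)/(r^3 + 9*r^2 + 14*r - 24)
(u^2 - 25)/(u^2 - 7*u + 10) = (u + 5)/(u - 2)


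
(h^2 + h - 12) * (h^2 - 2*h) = h^4 - h^3 - 14*h^2 + 24*h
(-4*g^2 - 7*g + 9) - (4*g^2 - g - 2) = -8*g^2 - 6*g + 11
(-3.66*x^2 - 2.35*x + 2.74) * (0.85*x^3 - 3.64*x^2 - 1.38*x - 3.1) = -3.111*x^5 + 11.3249*x^4 + 15.9338*x^3 + 4.6154*x^2 + 3.5038*x - 8.494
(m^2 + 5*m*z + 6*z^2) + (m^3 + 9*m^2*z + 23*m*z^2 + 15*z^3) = m^3 + 9*m^2*z + m^2 + 23*m*z^2 + 5*m*z + 15*z^3 + 6*z^2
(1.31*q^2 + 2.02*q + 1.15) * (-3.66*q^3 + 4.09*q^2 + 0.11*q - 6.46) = -4.7946*q^5 - 2.0353*q^4 + 4.1969*q^3 - 3.5369*q^2 - 12.9227*q - 7.429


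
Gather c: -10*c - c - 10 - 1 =-11*c - 11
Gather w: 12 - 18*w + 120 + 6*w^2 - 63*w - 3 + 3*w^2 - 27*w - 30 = 9*w^2 - 108*w + 99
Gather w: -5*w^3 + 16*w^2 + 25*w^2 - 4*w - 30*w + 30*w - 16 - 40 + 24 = -5*w^3 + 41*w^2 - 4*w - 32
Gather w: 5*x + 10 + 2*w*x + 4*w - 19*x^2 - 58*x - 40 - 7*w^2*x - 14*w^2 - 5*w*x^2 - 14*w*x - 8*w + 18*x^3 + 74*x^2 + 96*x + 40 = w^2*(-7*x - 14) + w*(-5*x^2 - 12*x - 4) + 18*x^3 + 55*x^2 + 43*x + 10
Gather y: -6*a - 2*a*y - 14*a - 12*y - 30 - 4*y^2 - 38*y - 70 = -20*a - 4*y^2 + y*(-2*a - 50) - 100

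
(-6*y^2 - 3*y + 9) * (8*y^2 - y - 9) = -48*y^4 - 18*y^3 + 129*y^2 + 18*y - 81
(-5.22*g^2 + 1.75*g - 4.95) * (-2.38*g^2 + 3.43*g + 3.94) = 12.4236*g^4 - 22.0696*g^3 - 2.7833*g^2 - 10.0835*g - 19.503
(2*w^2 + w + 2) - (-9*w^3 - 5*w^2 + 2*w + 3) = 9*w^3 + 7*w^2 - w - 1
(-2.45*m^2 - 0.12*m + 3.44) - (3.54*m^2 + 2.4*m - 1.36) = -5.99*m^2 - 2.52*m + 4.8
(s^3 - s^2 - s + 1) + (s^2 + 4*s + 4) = s^3 + 3*s + 5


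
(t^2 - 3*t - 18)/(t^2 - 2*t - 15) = (t - 6)/(t - 5)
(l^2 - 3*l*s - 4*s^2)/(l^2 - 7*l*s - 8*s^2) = (-l + 4*s)/(-l + 8*s)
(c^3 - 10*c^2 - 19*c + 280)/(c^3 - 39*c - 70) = (c - 8)/(c + 2)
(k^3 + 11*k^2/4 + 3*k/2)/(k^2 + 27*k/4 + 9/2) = k*(k + 2)/(k + 6)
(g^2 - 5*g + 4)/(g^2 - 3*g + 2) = (g - 4)/(g - 2)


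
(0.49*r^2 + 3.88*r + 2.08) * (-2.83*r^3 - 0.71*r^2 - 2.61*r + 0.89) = -1.3867*r^5 - 11.3283*r^4 - 9.9201*r^3 - 11.1675*r^2 - 1.9756*r + 1.8512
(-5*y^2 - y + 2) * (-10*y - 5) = 50*y^3 + 35*y^2 - 15*y - 10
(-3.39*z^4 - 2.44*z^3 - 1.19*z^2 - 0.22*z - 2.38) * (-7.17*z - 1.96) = 24.3063*z^5 + 24.1392*z^4 + 13.3147*z^3 + 3.9098*z^2 + 17.4958*z + 4.6648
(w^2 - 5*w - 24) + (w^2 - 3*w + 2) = 2*w^2 - 8*w - 22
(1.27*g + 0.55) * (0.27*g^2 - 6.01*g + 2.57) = 0.3429*g^3 - 7.4842*g^2 - 0.0416000000000003*g + 1.4135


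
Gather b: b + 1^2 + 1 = b + 2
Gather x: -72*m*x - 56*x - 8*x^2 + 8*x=-8*x^2 + x*(-72*m - 48)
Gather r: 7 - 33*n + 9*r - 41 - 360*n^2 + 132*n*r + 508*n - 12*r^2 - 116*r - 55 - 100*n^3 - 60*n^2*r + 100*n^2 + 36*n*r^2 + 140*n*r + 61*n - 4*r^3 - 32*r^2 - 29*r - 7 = -100*n^3 - 260*n^2 + 536*n - 4*r^3 + r^2*(36*n - 44) + r*(-60*n^2 + 272*n - 136) - 96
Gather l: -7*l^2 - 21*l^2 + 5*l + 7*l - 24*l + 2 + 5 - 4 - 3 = -28*l^2 - 12*l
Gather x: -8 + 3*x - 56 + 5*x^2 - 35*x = 5*x^2 - 32*x - 64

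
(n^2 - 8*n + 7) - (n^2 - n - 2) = 9 - 7*n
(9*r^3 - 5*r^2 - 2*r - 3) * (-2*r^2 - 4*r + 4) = -18*r^5 - 26*r^4 + 60*r^3 - 6*r^2 + 4*r - 12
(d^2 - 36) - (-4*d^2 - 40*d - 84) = 5*d^2 + 40*d + 48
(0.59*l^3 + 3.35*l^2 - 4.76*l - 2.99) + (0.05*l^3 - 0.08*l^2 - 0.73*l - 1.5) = 0.64*l^3 + 3.27*l^2 - 5.49*l - 4.49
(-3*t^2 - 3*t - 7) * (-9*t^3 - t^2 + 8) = 27*t^5 + 30*t^4 + 66*t^3 - 17*t^2 - 24*t - 56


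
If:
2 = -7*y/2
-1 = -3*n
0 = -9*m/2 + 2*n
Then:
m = 4/27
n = 1/3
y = -4/7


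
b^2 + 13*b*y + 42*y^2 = (b + 6*y)*(b + 7*y)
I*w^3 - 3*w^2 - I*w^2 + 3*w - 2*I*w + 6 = (w - 2)*(w + 3*I)*(I*w + I)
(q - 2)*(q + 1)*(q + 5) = q^3 + 4*q^2 - 7*q - 10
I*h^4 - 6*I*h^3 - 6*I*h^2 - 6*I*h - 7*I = (h - 7)*(h - I)*(h + I)*(I*h + I)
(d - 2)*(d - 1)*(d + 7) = d^3 + 4*d^2 - 19*d + 14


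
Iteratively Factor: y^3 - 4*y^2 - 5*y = (y + 1)*(y^2 - 5*y) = y*(y + 1)*(y - 5)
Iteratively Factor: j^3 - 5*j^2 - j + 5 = (j - 5)*(j^2 - 1) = (j - 5)*(j + 1)*(j - 1)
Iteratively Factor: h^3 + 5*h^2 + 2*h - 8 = (h - 1)*(h^2 + 6*h + 8) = (h - 1)*(h + 2)*(h + 4)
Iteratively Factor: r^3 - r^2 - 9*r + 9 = (r - 3)*(r^2 + 2*r - 3) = (r - 3)*(r + 3)*(r - 1)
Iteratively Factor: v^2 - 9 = (v - 3)*(v + 3)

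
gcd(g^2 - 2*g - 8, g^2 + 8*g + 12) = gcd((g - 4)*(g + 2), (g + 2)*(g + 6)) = g + 2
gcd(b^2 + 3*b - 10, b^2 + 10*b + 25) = b + 5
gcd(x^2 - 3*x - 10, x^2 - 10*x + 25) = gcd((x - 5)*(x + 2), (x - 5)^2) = x - 5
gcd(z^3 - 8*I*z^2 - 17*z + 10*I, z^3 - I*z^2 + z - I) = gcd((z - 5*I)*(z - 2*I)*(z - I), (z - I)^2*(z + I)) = z - I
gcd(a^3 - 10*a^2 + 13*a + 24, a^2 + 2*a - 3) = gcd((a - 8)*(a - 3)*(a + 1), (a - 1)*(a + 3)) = 1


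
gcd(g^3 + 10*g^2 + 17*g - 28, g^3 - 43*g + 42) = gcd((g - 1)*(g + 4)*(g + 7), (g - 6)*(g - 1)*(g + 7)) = g^2 + 6*g - 7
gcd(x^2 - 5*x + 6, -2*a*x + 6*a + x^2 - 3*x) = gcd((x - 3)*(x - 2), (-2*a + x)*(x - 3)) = x - 3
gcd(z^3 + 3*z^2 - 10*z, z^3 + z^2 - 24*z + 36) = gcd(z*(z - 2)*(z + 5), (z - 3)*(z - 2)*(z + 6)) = z - 2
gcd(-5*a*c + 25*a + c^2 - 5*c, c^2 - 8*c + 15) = c - 5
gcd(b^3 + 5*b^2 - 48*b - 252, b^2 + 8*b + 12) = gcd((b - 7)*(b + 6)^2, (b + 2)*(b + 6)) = b + 6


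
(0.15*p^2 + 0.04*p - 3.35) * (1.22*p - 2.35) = 0.183*p^3 - 0.3037*p^2 - 4.181*p + 7.8725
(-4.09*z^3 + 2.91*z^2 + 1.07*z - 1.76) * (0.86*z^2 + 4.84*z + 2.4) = -3.5174*z^5 - 17.293*z^4 + 5.1886*z^3 + 10.6492*z^2 - 5.9504*z - 4.224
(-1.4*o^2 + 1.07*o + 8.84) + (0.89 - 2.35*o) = -1.4*o^2 - 1.28*o + 9.73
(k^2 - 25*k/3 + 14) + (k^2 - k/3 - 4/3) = 2*k^2 - 26*k/3 + 38/3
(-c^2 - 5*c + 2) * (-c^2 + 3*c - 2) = c^4 + 2*c^3 - 15*c^2 + 16*c - 4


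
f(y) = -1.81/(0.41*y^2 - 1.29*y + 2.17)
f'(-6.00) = -0.02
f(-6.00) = -0.07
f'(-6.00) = -0.02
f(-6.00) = -0.07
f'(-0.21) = -0.44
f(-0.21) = -0.74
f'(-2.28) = -0.11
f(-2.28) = -0.25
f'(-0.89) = -0.28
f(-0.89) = -0.50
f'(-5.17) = -0.03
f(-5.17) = -0.09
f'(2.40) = 0.60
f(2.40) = -1.26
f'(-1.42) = -0.19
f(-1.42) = -0.37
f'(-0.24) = -0.43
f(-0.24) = -0.72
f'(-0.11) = -0.47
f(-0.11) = -0.78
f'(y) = -1.81*(1.29 - 0.82*y)/(0.41*y^2 - 1.29*y + 2.17)^2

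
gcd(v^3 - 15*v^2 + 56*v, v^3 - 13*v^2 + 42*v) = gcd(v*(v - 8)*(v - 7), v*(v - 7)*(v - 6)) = v^2 - 7*v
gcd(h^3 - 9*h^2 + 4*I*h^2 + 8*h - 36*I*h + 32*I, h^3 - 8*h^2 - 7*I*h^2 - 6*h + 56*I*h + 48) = h - 8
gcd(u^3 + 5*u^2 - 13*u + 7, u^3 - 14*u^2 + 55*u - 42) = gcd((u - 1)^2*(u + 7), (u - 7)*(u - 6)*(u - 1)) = u - 1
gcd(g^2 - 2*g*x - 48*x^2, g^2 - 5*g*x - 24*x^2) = -g + 8*x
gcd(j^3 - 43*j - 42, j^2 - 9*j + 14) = j - 7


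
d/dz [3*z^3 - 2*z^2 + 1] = z*(9*z - 4)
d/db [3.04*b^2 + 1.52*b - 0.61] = 6.08*b + 1.52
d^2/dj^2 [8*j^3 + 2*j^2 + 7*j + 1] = 48*j + 4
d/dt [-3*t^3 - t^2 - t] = -9*t^2 - 2*t - 1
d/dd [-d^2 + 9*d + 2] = 9 - 2*d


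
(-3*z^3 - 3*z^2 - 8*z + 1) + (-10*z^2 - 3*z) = -3*z^3 - 13*z^2 - 11*z + 1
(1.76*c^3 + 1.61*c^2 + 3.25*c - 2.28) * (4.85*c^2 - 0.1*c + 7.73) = 8.536*c^5 + 7.6325*c^4 + 29.2063*c^3 + 1.0623*c^2 + 25.3505*c - 17.6244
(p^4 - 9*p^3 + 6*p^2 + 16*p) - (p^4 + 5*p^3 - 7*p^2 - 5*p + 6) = -14*p^3 + 13*p^2 + 21*p - 6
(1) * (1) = 1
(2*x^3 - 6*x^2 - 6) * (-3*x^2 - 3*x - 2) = -6*x^5 + 12*x^4 + 14*x^3 + 30*x^2 + 18*x + 12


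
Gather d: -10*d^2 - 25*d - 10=-10*d^2 - 25*d - 10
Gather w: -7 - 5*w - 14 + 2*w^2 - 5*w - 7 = 2*w^2 - 10*w - 28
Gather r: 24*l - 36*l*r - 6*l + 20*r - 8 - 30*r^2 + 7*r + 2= 18*l - 30*r^2 + r*(27 - 36*l) - 6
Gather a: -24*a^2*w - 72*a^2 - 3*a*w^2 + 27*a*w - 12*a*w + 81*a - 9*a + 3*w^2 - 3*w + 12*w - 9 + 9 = a^2*(-24*w - 72) + a*(-3*w^2 + 15*w + 72) + 3*w^2 + 9*w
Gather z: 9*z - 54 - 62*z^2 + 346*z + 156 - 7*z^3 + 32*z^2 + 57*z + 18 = -7*z^3 - 30*z^2 + 412*z + 120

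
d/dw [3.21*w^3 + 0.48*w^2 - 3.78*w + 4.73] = 9.63*w^2 + 0.96*w - 3.78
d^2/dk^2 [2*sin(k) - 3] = -2*sin(k)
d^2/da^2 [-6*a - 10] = 0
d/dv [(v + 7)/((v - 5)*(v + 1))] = (-v^2 - 14*v + 23)/(v^4 - 8*v^3 + 6*v^2 + 40*v + 25)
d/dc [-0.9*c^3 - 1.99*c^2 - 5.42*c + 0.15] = -2.7*c^2 - 3.98*c - 5.42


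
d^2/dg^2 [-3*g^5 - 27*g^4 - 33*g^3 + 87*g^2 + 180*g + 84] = -60*g^3 - 324*g^2 - 198*g + 174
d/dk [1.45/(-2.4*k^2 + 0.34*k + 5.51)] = (6.96*k - 0.493)/(-2.4*k^2 + 0.34*k + 5.51)^2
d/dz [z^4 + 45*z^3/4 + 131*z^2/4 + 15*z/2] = 4*z^3 + 135*z^2/4 + 131*z/2 + 15/2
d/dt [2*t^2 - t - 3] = 4*t - 1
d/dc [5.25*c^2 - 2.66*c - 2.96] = 10.5*c - 2.66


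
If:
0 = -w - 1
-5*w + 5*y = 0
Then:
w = -1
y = -1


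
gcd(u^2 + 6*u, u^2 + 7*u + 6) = u + 6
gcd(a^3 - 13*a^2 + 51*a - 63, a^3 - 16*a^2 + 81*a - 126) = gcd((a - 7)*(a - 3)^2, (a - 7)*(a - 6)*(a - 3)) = a^2 - 10*a + 21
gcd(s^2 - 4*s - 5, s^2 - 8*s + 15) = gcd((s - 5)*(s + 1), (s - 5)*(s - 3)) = s - 5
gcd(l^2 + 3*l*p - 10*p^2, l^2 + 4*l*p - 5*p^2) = l + 5*p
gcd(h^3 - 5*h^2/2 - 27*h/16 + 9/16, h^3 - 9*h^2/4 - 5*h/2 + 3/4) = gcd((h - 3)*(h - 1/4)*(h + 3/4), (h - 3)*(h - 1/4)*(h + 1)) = h^2 - 13*h/4 + 3/4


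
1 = 1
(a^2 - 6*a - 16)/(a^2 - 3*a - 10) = (a - 8)/(a - 5)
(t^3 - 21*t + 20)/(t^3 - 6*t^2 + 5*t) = (t^2 + t - 20)/(t*(t - 5))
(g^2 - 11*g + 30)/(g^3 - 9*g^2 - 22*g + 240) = (g - 5)/(g^2 - 3*g - 40)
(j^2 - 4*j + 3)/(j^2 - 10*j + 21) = (j - 1)/(j - 7)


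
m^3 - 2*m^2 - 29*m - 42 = (m - 7)*(m + 2)*(m + 3)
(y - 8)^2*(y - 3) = y^3 - 19*y^2 + 112*y - 192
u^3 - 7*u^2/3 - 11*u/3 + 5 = (u - 3)*(u - 1)*(u + 5/3)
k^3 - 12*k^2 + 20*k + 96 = (k - 8)*(k - 6)*(k + 2)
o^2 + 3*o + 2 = (o + 1)*(o + 2)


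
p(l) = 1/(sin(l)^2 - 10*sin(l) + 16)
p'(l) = (-2*sin(l)*cos(l) + 10*cos(l))/(sin(l)^2 - 10*sin(l) + 16)^2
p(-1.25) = 0.04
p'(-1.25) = 0.01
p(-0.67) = 0.04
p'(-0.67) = 0.02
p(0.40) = 0.08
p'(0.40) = 0.06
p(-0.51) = 0.05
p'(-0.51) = 0.02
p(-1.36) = 0.04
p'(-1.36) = 0.00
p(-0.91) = 0.04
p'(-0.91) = 0.01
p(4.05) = 0.04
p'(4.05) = -0.01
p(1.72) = 0.14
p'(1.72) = -0.02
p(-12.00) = 0.09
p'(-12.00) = 0.06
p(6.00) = 0.05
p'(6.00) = 0.03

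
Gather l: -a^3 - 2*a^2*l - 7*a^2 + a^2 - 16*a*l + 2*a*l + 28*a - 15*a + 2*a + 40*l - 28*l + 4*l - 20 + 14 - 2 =-a^3 - 6*a^2 + 15*a + l*(-2*a^2 - 14*a + 16) - 8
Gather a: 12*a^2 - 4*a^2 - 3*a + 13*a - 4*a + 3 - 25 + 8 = 8*a^2 + 6*a - 14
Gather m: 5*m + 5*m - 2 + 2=10*m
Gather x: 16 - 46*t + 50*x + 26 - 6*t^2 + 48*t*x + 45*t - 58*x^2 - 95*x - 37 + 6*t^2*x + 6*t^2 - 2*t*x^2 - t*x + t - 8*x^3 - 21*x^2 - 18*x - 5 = -8*x^3 + x^2*(-2*t - 79) + x*(6*t^2 + 47*t - 63)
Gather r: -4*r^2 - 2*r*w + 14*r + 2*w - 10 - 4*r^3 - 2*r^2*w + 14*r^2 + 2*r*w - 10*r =-4*r^3 + r^2*(10 - 2*w) + 4*r + 2*w - 10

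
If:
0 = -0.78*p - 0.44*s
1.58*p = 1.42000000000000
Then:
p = 0.90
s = -1.59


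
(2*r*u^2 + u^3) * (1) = 2*r*u^2 + u^3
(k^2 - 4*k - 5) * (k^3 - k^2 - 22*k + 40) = k^5 - 5*k^4 - 23*k^3 + 133*k^2 - 50*k - 200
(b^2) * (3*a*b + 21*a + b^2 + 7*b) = 3*a*b^3 + 21*a*b^2 + b^4 + 7*b^3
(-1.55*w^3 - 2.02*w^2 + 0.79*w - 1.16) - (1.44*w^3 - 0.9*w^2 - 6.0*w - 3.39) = -2.99*w^3 - 1.12*w^2 + 6.79*w + 2.23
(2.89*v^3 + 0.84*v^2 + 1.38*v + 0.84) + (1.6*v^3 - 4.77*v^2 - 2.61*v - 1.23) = 4.49*v^3 - 3.93*v^2 - 1.23*v - 0.39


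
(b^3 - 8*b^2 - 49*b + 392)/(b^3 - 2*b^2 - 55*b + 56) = (b - 7)/(b - 1)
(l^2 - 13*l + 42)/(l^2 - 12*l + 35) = (l - 6)/(l - 5)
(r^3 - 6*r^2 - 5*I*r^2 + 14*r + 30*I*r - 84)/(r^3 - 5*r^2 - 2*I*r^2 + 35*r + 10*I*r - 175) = (r^2 + 2*r*(-3 + I) - 12*I)/(r^2 + 5*r*(-1 + I) - 25*I)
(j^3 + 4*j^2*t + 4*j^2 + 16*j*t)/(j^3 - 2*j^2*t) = (j^2 + 4*j*t + 4*j + 16*t)/(j*(j - 2*t))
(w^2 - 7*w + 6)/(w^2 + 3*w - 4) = (w - 6)/(w + 4)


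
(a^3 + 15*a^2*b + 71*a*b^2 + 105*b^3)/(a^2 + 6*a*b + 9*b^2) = (a^2 + 12*a*b + 35*b^2)/(a + 3*b)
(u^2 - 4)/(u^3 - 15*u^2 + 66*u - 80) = (u + 2)/(u^2 - 13*u + 40)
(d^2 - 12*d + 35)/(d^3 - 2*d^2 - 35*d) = (d - 5)/(d*(d + 5))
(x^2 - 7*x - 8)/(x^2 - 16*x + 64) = (x + 1)/(x - 8)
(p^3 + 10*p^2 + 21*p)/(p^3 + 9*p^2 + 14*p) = (p + 3)/(p + 2)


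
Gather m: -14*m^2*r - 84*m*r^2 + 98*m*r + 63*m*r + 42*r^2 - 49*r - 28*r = -14*m^2*r + m*(-84*r^2 + 161*r) + 42*r^2 - 77*r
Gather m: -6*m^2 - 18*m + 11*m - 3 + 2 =-6*m^2 - 7*m - 1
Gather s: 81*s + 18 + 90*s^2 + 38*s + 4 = 90*s^2 + 119*s + 22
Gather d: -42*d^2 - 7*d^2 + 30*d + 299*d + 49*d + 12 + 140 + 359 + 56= -49*d^2 + 378*d + 567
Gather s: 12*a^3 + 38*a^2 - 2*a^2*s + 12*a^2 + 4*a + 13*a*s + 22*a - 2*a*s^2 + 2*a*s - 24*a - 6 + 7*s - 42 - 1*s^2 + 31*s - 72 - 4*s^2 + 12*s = 12*a^3 + 50*a^2 + 2*a + s^2*(-2*a - 5) + s*(-2*a^2 + 15*a + 50) - 120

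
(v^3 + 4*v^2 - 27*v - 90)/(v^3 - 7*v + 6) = (v^2 + v - 30)/(v^2 - 3*v + 2)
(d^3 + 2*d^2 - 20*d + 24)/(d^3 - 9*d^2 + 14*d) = (d^2 + 4*d - 12)/(d*(d - 7))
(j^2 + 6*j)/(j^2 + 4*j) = (j + 6)/(j + 4)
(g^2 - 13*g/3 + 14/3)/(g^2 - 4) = (g - 7/3)/(g + 2)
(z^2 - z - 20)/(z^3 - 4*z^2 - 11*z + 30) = (z + 4)/(z^2 + z - 6)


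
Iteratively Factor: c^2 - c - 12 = (c - 4)*(c + 3)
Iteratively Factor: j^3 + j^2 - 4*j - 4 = (j - 2)*(j^2 + 3*j + 2) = (j - 2)*(j + 1)*(j + 2)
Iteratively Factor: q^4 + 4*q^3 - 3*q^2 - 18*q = (q - 2)*(q^3 + 6*q^2 + 9*q) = (q - 2)*(q + 3)*(q^2 + 3*q) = q*(q - 2)*(q + 3)*(q + 3)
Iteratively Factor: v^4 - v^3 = (v)*(v^3 - v^2) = v^2*(v^2 - v) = v^2*(v - 1)*(v)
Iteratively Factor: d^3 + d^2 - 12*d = (d)*(d^2 + d - 12) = d*(d - 3)*(d + 4)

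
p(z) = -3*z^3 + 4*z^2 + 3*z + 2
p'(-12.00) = -1389.00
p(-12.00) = 5726.00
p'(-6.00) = -369.00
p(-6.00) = 776.00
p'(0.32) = 4.64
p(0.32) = 3.27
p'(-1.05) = -15.32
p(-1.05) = 6.73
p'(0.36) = 4.71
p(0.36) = 3.46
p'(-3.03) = -103.87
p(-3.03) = 113.09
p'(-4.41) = -207.31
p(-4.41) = 323.86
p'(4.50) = -143.25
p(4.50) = -176.88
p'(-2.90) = -95.89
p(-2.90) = 100.11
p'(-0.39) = -1.49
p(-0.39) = 1.62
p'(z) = -9*z^2 + 8*z + 3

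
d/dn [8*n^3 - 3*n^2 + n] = 24*n^2 - 6*n + 1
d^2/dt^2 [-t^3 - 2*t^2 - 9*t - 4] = -6*t - 4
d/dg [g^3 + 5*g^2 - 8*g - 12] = 3*g^2 + 10*g - 8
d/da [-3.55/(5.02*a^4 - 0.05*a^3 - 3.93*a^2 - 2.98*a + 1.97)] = (71.284*a^3 - 0.5325*a^2 - 27.903*a - 10.579)/(-5.02*a^4 + 0.05*a^3 + 3.93*a^2 + 2.98*a - 1.97)^2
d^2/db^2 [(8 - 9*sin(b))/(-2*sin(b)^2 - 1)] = (-324*sin(b)^5 + 128*sin(b)^4 - 256*sin(b)^2 + 198*sin(b) - 135*sin(3*b) + 18*sin(5*b) + 32)/(2*sin(b)^2 + 1)^3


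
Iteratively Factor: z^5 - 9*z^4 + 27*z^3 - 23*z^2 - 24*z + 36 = (z - 2)*(z^4 - 7*z^3 + 13*z^2 + 3*z - 18) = (z - 2)^2*(z^3 - 5*z^2 + 3*z + 9) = (z - 3)*(z - 2)^2*(z^2 - 2*z - 3) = (z - 3)^2*(z - 2)^2*(z + 1)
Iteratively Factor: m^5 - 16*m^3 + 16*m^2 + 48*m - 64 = (m - 2)*(m^4 + 2*m^3 - 12*m^2 - 8*m + 32) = (m - 2)^2*(m^3 + 4*m^2 - 4*m - 16) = (m - 2)^2*(m + 2)*(m^2 + 2*m - 8) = (m - 2)^3*(m + 2)*(m + 4)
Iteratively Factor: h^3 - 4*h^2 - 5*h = (h + 1)*(h^2 - 5*h) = (h - 5)*(h + 1)*(h)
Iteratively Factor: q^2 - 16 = (q - 4)*(q + 4)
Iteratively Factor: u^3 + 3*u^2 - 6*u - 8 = (u + 4)*(u^2 - u - 2) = (u - 2)*(u + 4)*(u + 1)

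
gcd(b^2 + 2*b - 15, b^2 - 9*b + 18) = b - 3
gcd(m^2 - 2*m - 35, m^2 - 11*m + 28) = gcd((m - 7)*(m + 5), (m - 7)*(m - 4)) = m - 7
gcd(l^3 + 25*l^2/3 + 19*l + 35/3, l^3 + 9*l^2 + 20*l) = l + 5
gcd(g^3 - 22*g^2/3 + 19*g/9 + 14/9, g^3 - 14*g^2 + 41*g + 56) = g - 7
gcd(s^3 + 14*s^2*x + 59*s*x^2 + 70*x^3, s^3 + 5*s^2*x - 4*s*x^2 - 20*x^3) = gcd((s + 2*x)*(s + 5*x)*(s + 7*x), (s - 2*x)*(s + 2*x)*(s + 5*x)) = s^2 + 7*s*x + 10*x^2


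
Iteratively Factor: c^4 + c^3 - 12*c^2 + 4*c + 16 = (c - 2)*(c^3 + 3*c^2 - 6*c - 8) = (c - 2)*(c + 4)*(c^2 - c - 2) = (c - 2)*(c + 1)*(c + 4)*(c - 2)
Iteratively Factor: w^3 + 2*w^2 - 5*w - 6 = (w - 2)*(w^2 + 4*w + 3) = (w - 2)*(w + 1)*(w + 3)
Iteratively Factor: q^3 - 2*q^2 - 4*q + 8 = (q + 2)*(q^2 - 4*q + 4) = (q - 2)*(q + 2)*(q - 2)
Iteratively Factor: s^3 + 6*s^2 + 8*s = (s + 4)*(s^2 + 2*s) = s*(s + 4)*(s + 2)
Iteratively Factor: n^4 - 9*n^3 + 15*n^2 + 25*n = (n)*(n^3 - 9*n^2 + 15*n + 25) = n*(n + 1)*(n^2 - 10*n + 25) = n*(n - 5)*(n + 1)*(n - 5)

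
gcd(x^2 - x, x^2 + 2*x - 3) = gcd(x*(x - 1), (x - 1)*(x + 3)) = x - 1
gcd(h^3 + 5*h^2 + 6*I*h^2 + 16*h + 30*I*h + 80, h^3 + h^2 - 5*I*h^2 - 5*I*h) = 1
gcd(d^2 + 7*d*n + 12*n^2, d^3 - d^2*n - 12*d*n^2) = d + 3*n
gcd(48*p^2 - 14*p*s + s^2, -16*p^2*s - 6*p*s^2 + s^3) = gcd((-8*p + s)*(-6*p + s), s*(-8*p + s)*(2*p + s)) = 8*p - s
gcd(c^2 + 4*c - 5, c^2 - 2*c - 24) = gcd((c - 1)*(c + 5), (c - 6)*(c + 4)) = 1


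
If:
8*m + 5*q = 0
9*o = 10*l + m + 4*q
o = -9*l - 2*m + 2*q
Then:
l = 207*q/728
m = -5*q/8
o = 503*q/728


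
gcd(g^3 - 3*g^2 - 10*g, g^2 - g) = g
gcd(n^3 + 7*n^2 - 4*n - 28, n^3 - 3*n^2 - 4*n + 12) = n^2 - 4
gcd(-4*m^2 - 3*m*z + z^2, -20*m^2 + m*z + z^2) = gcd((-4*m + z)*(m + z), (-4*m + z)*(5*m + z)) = -4*m + z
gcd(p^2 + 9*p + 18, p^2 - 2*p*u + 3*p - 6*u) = p + 3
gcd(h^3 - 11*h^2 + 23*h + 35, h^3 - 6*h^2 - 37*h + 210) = h^2 - 12*h + 35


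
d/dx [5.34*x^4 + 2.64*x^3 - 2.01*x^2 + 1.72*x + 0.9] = 21.36*x^3 + 7.92*x^2 - 4.02*x + 1.72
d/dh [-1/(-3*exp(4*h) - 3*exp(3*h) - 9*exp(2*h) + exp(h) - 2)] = (-12*exp(3*h) - 9*exp(2*h) - 18*exp(h) + 1)*exp(h)/(3*exp(4*h) + 3*exp(3*h) + 9*exp(2*h) - exp(h) + 2)^2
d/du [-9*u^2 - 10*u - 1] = -18*u - 10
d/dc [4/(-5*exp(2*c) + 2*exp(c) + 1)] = (40*exp(c) - 8)*exp(c)/(-5*exp(2*c) + 2*exp(c) + 1)^2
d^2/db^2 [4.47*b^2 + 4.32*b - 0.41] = 8.94000000000000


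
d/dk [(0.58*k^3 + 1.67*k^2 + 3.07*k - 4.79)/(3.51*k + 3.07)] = (4.0716*k^3 + 11.2035*k^2 + 10.2538*k + 26.2378)/(12.3201*k^2 + 21.5514*k + 9.4249)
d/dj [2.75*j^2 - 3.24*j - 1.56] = 5.5*j - 3.24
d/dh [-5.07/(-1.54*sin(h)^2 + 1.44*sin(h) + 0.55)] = (7.3008 - 15.6156*sin(h))*cos(h)/(-1.54*sin(h)^2 + 1.44*sin(h) + 0.55)^2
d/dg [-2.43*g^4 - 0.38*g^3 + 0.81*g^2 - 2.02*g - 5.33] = -9.72*g^3 - 1.14*g^2 + 1.62*g - 2.02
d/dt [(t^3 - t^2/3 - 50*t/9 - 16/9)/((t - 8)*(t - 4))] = (9*t^4 - 216*t^3 + 950*t^2 - 160*t - 1792)/(9*(t^4 - 24*t^3 + 208*t^2 - 768*t + 1024))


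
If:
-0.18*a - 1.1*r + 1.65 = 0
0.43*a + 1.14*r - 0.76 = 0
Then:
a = -3.90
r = 2.14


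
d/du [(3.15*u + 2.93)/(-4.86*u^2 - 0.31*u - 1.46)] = (15.309*u^2 + 28.4796*u - 3.6907)/(23.6196*u^4 + 3.0132*u^3 + 14.2873*u^2 + 0.9052*u + 2.1316)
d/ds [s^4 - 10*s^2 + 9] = 4*s*(s^2 - 5)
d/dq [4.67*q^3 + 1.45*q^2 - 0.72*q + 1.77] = 14.01*q^2 + 2.9*q - 0.72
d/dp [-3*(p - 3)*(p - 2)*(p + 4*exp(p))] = -12*p^2*exp(p) - 9*p^2 + 36*p*exp(p) + 30*p - 12*exp(p) - 18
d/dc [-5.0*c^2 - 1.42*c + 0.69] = -10.0*c - 1.42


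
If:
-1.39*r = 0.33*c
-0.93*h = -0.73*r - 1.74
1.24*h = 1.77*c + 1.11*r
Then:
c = 1.34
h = 1.62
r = -0.32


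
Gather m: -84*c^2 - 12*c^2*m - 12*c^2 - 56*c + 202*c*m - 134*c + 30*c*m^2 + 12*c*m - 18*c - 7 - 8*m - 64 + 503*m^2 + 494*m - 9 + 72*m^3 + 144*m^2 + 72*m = -96*c^2 - 208*c + 72*m^3 + m^2*(30*c + 647) + m*(-12*c^2 + 214*c + 558) - 80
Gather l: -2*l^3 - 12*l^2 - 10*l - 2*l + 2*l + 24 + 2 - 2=-2*l^3 - 12*l^2 - 10*l + 24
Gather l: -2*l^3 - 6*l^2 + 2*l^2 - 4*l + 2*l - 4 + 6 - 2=-2*l^3 - 4*l^2 - 2*l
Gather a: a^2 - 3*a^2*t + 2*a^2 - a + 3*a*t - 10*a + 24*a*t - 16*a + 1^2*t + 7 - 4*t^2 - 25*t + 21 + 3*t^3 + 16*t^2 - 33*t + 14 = a^2*(3 - 3*t) + a*(27*t - 27) + 3*t^3 + 12*t^2 - 57*t + 42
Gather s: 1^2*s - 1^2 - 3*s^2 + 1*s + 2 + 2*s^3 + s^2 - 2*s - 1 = 2*s^3 - 2*s^2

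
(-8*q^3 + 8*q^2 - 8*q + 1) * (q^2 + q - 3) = -8*q^5 + 24*q^3 - 31*q^2 + 25*q - 3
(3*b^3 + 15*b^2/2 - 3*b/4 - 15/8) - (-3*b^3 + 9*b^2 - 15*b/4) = 6*b^3 - 3*b^2/2 + 3*b - 15/8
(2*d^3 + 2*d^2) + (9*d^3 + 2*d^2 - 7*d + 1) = 11*d^3 + 4*d^2 - 7*d + 1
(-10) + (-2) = -12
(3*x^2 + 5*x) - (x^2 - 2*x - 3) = 2*x^2 + 7*x + 3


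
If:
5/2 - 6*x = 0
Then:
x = 5/12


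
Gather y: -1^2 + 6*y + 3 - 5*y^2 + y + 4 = -5*y^2 + 7*y + 6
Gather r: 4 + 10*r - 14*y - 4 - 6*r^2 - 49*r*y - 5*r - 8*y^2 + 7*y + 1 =-6*r^2 + r*(5 - 49*y) - 8*y^2 - 7*y + 1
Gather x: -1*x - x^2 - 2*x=-x^2 - 3*x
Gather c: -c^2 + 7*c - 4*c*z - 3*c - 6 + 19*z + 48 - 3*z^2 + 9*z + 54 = -c^2 + c*(4 - 4*z) - 3*z^2 + 28*z + 96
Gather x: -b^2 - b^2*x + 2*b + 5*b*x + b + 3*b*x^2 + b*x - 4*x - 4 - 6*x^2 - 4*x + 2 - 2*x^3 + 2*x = -b^2 + 3*b - 2*x^3 + x^2*(3*b - 6) + x*(-b^2 + 6*b - 6) - 2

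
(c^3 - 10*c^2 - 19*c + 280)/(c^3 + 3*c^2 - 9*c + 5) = (c^2 - 15*c + 56)/(c^2 - 2*c + 1)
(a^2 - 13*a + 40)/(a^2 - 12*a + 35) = (a - 8)/(a - 7)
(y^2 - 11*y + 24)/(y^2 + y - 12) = (y - 8)/(y + 4)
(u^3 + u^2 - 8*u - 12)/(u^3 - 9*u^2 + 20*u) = (u^3 + u^2 - 8*u - 12)/(u*(u^2 - 9*u + 20))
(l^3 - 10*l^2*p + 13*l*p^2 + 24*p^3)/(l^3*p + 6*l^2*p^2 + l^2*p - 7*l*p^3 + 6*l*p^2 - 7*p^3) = (l^3 - 10*l^2*p + 13*l*p^2 + 24*p^3)/(p*(l^3 + 6*l^2*p + l^2 - 7*l*p^2 + 6*l*p - 7*p^2))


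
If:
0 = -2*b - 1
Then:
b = -1/2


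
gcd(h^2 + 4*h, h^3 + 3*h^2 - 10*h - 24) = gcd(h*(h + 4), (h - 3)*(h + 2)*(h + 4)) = h + 4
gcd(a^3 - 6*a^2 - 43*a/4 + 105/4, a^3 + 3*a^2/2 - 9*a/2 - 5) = a + 5/2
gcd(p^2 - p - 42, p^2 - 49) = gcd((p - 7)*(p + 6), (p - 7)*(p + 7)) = p - 7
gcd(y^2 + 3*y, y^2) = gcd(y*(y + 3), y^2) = y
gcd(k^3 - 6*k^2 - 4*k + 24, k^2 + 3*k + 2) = k + 2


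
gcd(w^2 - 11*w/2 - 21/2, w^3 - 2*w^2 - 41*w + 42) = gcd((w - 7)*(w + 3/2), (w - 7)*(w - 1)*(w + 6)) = w - 7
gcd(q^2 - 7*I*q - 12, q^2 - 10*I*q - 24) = q - 4*I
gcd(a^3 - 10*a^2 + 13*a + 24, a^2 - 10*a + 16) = a - 8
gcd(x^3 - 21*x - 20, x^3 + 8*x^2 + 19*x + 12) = x^2 + 5*x + 4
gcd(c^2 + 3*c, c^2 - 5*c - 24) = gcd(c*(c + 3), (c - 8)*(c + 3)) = c + 3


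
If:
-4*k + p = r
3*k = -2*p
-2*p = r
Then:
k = 0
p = 0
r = 0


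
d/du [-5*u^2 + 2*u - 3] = 2 - 10*u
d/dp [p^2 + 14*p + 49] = 2*p + 14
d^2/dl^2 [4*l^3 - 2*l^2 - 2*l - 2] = 24*l - 4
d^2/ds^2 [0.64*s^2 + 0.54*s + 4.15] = 1.28000000000000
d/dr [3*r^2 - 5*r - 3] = 6*r - 5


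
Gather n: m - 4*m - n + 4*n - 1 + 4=-3*m + 3*n + 3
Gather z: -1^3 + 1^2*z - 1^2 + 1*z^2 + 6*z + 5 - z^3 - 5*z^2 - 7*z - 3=-z^3 - 4*z^2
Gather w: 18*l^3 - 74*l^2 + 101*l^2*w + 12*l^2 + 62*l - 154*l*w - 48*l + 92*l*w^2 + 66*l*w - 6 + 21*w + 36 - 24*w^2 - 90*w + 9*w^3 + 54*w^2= 18*l^3 - 62*l^2 + 14*l + 9*w^3 + w^2*(92*l + 30) + w*(101*l^2 - 88*l - 69) + 30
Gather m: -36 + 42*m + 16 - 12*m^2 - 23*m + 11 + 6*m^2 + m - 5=-6*m^2 + 20*m - 14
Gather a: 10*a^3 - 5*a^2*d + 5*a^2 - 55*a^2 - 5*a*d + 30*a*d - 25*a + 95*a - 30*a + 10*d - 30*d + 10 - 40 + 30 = 10*a^3 + a^2*(-5*d - 50) + a*(25*d + 40) - 20*d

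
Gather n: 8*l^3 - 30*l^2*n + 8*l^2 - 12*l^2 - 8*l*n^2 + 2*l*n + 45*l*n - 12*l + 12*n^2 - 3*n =8*l^3 - 4*l^2 - 12*l + n^2*(12 - 8*l) + n*(-30*l^2 + 47*l - 3)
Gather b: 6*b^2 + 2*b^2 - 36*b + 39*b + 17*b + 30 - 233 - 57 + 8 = 8*b^2 + 20*b - 252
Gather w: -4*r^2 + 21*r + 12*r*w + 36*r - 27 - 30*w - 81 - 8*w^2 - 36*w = -4*r^2 + 57*r - 8*w^2 + w*(12*r - 66) - 108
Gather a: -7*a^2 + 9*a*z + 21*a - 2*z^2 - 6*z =-7*a^2 + a*(9*z + 21) - 2*z^2 - 6*z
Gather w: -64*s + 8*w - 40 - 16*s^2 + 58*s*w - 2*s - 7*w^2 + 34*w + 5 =-16*s^2 - 66*s - 7*w^2 + w*(58*s + 42) - 35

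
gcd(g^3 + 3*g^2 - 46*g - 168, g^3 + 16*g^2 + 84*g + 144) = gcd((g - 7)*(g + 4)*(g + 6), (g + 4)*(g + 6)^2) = g^2 + 10*g + 24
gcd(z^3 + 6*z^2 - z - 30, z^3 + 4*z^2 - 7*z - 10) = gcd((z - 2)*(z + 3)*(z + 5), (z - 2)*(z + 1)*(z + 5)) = z^2 + 3*z - 10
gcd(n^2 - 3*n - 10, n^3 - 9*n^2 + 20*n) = n - 5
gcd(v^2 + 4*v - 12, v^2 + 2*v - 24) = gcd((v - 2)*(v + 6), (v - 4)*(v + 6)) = v + 6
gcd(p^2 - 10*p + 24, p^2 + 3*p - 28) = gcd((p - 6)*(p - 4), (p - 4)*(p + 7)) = p - 4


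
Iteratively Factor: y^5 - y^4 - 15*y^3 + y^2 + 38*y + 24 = (y + 1)*(y^4 - 2*y^3 - 13*y^2 + 14*y + 24) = (y - 4)*(y + 1)*(y^3 + 2*y^2 - 5*y - 6) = (y - 4)*(y + 1)*(y + 3)*(y^2 - y - 2) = (y - 4)*(y + 1)^2*(y + 3)*(y - 2)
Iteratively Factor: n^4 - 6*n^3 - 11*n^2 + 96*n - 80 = (n - 4)*(n^3 - 2*n^2 - 19*n + 20) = (n - 5)*(n - 4)*(n^2 + 3*n - 4) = (n - 5)*(n - 4)*(n + 4)*(n - 1)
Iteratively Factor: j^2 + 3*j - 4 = (j + 4)*(j - 1)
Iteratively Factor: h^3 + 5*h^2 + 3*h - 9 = (h - 1)*(h^2 + 6*h + 9) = (h - 1)*(h + 3)*(h + 3)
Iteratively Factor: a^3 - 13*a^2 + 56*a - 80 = (a - 4)*(a^2 - 9*a + 20) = (a - 4)^2*(a - 5)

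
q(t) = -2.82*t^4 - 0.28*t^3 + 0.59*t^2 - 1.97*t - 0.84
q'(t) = -11.28*t^3 - 0.84*t^2 + 1.18*t - 1.97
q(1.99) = -48.85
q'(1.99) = -91.84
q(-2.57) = -110.15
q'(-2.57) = 180.92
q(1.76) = -31.06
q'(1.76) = -63.99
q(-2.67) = -129.36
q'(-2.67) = 203.60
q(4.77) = -1487.10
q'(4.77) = -1239.69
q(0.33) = -1.47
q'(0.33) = -2.08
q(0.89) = -4.09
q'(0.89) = -9.54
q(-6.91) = -6295.94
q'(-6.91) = 3671.48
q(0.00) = -0.84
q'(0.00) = -1.97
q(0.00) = -0.84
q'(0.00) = -1.97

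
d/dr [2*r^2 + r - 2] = 4*r + 1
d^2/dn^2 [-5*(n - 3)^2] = -10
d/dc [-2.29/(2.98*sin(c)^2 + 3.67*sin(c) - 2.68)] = (13.6484*sin(c) + 8.4043)*cos(c)/(2.98*sin(c)^2 + 3.67*sin(c) - 2.68)^2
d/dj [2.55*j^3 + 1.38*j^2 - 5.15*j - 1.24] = 7.65*j^2 + 2.76*j - 5.15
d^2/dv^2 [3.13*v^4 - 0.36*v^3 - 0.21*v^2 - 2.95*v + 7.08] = 37.56*v^2 - 2.16*v - 0.42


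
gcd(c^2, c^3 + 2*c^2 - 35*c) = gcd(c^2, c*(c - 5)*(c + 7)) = c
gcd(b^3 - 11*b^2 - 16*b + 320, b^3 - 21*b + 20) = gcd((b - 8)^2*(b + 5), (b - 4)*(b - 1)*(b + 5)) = b + 5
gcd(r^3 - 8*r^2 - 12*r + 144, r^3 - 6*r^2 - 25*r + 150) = r - 6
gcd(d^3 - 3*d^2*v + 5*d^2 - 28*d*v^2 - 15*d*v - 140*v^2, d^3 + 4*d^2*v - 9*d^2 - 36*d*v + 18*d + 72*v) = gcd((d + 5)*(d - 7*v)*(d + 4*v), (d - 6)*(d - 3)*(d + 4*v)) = d + 4*v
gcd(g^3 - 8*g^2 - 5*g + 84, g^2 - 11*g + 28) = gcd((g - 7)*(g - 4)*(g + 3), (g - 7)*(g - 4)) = g^2 - 11*g + 28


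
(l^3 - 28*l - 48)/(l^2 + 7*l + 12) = (l^2 - 4*l - 12)/(l + 3)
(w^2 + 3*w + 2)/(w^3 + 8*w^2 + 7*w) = (w + 2)/(w*(w + 7))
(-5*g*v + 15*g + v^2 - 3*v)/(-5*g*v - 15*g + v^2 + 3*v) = (v - 3)/(v + 3)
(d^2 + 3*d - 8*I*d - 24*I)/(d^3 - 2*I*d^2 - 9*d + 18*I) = (d - 8*I)/(d^2 - d*(3 + 2*I) + 6*I)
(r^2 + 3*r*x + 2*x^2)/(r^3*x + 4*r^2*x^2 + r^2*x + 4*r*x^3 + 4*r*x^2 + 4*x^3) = (r + x)/(x*(r^2 + 2*r*x + r + 2*x))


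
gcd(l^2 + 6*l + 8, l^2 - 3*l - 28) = l + 4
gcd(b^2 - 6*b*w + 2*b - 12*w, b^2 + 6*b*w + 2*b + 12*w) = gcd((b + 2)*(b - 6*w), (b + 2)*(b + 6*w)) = b + 2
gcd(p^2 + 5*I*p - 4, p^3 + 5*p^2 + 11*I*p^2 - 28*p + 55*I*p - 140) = p + 4*I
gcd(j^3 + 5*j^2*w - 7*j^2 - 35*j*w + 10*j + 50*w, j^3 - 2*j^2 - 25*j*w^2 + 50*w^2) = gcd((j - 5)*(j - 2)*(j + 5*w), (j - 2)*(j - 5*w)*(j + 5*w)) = j^2 + 5*j*w - 2*j - 10*w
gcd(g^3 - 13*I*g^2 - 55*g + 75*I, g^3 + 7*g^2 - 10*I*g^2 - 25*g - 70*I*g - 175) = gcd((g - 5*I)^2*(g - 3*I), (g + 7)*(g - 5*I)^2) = g^2 - 10*I*g - 25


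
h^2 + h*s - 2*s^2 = (h - s)*(h + 2*s)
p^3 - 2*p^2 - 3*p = p*(p - 3)*(p + 1)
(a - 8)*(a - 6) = a^2 - 14*a + 48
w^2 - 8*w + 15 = (w - 5)*(w - 3)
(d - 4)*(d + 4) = d^2 - 16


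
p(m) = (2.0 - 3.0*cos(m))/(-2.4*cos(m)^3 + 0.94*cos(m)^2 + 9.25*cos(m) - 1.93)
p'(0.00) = 0.00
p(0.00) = -0.17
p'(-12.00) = 0.25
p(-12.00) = -0.10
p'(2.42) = -0.07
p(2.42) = -0.58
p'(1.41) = 67.51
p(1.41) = -3.50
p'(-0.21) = -0.08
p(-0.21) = -0.16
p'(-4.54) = 0.94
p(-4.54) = -0.72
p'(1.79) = 0.71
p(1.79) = -0.68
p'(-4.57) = 1.13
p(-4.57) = -0.75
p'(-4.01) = -0.01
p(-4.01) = -0.57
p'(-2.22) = -0.02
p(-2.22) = -0.57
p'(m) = (2.0 - 3.0*cos(m))*(-7.2*sin(m)*cos(m)^2 + 1.88*sin(m)*cos(m) + 9.25*sin(m))/(-2.4*cos(m)^3 + 0.94*cos(m)^2 + 9.25*cos(m) - 1.93)^2 + 3.0*sin(m)/(-2.4*cos(m)^3 + 0.94*cos(m)^2 + 9.25*cos(m) - 1.93) = (14.4*cos(m)^3 - 17.22*cos(m)^2 + 3.76*cos(m) + 12.71)*sin(m)/(5.76*cos(m)^6 - 4.512*cos(m)^5 - 43.5164*cos(m)^4 + 26.654*cos(m)^3 + 81.9341*cos(m)^2 - 35.705*cos(m) + 3.7249)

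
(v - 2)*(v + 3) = v^2 + v - 6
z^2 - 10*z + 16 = (z - 8)*(z - 2)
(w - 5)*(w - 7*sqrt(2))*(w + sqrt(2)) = w^3 - 6*sqrt(2)*w^2 - 5*w^2 - 14*w + 30*sqrt(2)*w + 70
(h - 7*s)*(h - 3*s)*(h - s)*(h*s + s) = h^4*s - 11*h^3*s^2 + h^3*s + 31*h^2*s^3 - 11*h^2*s^2 - 21*h*s^4 + 31*h*s^3 - 21*s^4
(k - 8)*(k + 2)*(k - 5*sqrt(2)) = k^3 - 5*sqrt(2)*k^2 - 6*k^2 - 16*k + 30*sqrt(2)*k + 80*sqrt(2)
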